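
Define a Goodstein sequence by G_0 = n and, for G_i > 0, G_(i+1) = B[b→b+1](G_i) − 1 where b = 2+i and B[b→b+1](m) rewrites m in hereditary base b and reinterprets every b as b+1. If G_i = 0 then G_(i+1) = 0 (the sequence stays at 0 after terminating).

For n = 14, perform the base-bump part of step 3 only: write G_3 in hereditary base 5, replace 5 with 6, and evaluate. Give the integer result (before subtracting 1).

14 —HB2→ 2^(2 + 1) + 2^2 + 2 —bump→ 3^(3 + 1) + 3^3 + 3 = 111 —(−1)→ 110
110 —HB3→ 3^(3 + 1) + 3^3 + 2 —bump→ 4^(4 + 1) + 4^4 + 2 = 1282 —(−1)→ 1281
1281 —HB4→ 4^(4 + 1) + 4^4 + 1 —bump→ 5^(5 + 1) + 5^5 + 1 = 18751 —(−1)→ 18750

326592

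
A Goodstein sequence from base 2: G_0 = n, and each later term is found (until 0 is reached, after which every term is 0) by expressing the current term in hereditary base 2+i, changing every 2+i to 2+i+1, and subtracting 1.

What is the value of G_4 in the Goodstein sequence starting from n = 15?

326593

15 —HB2→ 2^(2 + 1) + 2^2 + 2 + 1 —bump→ 3^(3 + 1) + 3^3 + 3 + 1 = 112 —(−1)→ 111
111 —HB3→ 3^(3 + 1) + 3^3 + 3 —bump→ 4^(4 + 1) + 4^4 + 4 = 1284 —(−1)→ 1283
1283 —HB4→ 4^(4 + 1) + 4^4 + 3 —bump→ 5^(5 + 1) + 5^5 + 3 = 18753 —(−1)→ 18752
18752 —HB5→ 5^(5 + 1) + 5^5 + 2 —bump→ 6^(6 + 1) + 6^6 + 2 = 326594 —(−1)→ 326593
326593 —HB6→ 6^(6 + 1) + 6^6 + 1 —bump→ 7^(7 + 1) + 7^7 + 1 = 6588345 —(−1)→ 6588344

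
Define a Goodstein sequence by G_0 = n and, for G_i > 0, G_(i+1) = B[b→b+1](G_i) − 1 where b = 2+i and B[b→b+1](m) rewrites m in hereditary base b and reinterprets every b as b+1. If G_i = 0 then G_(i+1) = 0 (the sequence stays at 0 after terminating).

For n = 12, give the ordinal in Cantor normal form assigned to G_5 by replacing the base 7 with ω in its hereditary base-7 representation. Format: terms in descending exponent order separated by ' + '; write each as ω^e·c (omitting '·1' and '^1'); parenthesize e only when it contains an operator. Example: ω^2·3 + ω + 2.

ω^(ω + 1) + ω^2·2 + ω + 4

G_0 = 12. HB_2(12) = 2^(2 + 1) + 2^2. Bump = 108. G_1 = 107.
G_1 = 107. HB_3(107) = 3^(3 + 1) + 2·3^2 + 2·3 + 2. Bump = 1066. G_2 = 1065.
G_2 = 1065. HB_4(1065) = 4^(4 + 1) + 2·4^2 + 2·4 + 1. Bump = 15686. G_3 = 15685.
G_3 = 15685. HB_5(15685) = 5^(5 + 1) + 2·5^2 + 2·5. Bump = 280020. G_4 = 280019.
G_4 = 280019. HB_6(280019) = 6^(6 + 1) + 2·6^2 + 6 + 5. Bump = 5764911. G_5 = 5764910.
G_5 = 5764910. HB_7(5764910) = 7^(7 + 1) + 2·7^2 + 7 + 4. Bump = 134217868. G_6 = 134217867.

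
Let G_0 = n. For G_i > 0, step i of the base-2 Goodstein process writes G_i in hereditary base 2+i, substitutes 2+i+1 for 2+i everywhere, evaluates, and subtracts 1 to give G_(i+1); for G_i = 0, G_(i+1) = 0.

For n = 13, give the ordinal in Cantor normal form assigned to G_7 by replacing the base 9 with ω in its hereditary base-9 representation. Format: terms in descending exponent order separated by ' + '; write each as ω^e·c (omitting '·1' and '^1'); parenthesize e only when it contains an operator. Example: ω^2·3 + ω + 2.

ω^(ω + 1) + ω^3·3 + ω^2·3 + ω·2 + 6

13 —HB2→ 2^(2 + 1) + 2^2 + 1 —bump→ 3^(3 + 1) + 3^3 + 1 = 109 —(−1)→ 108
108 —HB3→ 3^(3 + 1) + 3^3 —bump→ 4^(4 + 1) + 4^4 = 1280 —(−1)→ 1279
1279 —HB4→ 4^(4 + 1) + 3·4^3 + 3·4^2 + 3·4 + 3 —bump→ 5^(5 + 1) + 3·5^3 + 3·5^2 + 3·5 + 3 = 16093 —(−1)→ 16092
16092 —HB5→ 5^(5 + 1) + 3·5^3 + 3·5^2 + 3·5 + 2 —bump→ 6^(6 + 1) + 3·6^3 + 3·6^2 + 3·6 + 2 = 280712 —(−1)→ 280711
280711 —HB6→ 6^(6 + 1) + 3·6^3 + 3·6^2 + 3·6 + 1 —bump→ 7^(7 + 1) + 3·7^3 + 3·7^2 + 3·7 + 1 = 5765999 —(−1)→ 5765998
5765998 —HB7→ 7^(7 + 1) + 3·7^3 + 3·7^2 + 3·7 —bump→ 8^(8 + 1) + 3·8^3 + 3·8^2 + 3·8 = 134219480 —(−1)→ 134219479
134219479 —HB8→ 8^(8 + 1) + 3·8^3 + 3·8^2 + 2·8 + 7 —bump→ 9^(9 + 1) + 3·9^3 + 3·9^2 + 2·9 + 7 = 3486786856 —(−1)→ 3486786855
3486786855 —HB9→ 9^(9 + 1) + 3·9^3 + 3·9^2 + 2·9 + 6 —bump→ 10^(10 + 1) + 3·10^3 + 3·10^2 + 2·10 + 6 = 100000003326 —(−1)→ 100000003325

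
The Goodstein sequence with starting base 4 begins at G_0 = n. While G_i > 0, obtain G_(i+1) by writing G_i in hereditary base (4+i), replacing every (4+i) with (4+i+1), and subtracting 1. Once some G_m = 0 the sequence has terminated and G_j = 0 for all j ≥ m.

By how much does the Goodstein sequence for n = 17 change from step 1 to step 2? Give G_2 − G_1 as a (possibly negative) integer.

G_0=17  [base 4] 4^2 + 1  →[4↦5]→  5^2 + 1 = 26  −1 ⇒ G_1=25
G_1=25  [base 5] 5^2  →[5↦6]→  6^2 = 36  −1 ⇒ G_2=35

10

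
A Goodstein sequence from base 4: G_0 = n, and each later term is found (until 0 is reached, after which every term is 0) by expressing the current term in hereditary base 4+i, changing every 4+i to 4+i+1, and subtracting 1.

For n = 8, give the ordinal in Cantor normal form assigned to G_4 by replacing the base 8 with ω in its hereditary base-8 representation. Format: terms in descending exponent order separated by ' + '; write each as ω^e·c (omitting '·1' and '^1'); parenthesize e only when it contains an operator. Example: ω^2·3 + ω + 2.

ω + 1

G_0=8  [base 4] 2·4  →[4↦5]→  2·5 = 10  −1 ⇒ G_1=9
G_1=9  [base 5] 5 + 4  →[5↦6]→  6 + 4 = 10  −1 ⇒ G_2=9
G_2=9  [base 6] 6 + 3  →[6↦7]→  7 + 3 = 10  −1 ⇒ G_3=9
G_3=9  [base 7] 7 + 2  →[7↦8]→  8 + 2 = 10  −1 ⇒ G_4=9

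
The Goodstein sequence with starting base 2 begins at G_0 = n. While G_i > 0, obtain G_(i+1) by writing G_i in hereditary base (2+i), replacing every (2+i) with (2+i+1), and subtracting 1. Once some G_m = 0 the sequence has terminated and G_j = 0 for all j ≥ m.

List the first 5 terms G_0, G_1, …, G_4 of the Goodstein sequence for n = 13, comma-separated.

13 —HB2→ 2^(2 + 1) + 2^2 + 1 —bump→ 3^(3 + 1) + 3^3 + 1 = 109 —(−1)→ 108
108 —HB3→ 3^(3 + 1) + 3^3 —bump→ 4^(4 + 1) + 4^4 = 1280 —(−1)→ 1279
1279 —HB4→ 4^(4 + 1) + 3·4^3 + 3·4^2 + 3·4 + 3 —bump→ 5^(5 + 1) + 3·5^3 + 3·5^2 + 3·5 + 3 = 16093 —(−1)→ 16092
16092 —HB5→ 5^(5 + 1) + 3·5^3 + 3·5^2 + 3·5 + 2 —bump→ 6^(6 + 1) + 3·6^3 + 3·6^2 + 3·6 + 2 = 280712 —(−1)→ 280711

13, 108, 1279, 16092, 280711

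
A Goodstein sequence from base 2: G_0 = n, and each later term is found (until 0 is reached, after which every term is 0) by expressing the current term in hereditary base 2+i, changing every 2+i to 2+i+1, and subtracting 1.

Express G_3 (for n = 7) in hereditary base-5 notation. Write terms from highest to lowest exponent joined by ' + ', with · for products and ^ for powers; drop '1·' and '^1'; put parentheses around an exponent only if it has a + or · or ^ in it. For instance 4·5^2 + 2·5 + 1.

i=0: 7 = 2^2 + 2 + 1 (b=2); 2→3: 3^3 + 3 + 1 = 31; 31−1 = 30
i=1: 30 = 3^3 + 3 (b=3); 3→4: 4^4 + 4 = 260; 260−1 = 259
i=2: 259 = 4^4 + 3 (b=4); 4→5: 5^5 + 3 = 3128; 3128−1 = 3127
i=3: 3127 = 5^5 + 2 (b=5); 5→6: 6^6 + 2 = 46658; 46658−1 = 46657

5^5 + 2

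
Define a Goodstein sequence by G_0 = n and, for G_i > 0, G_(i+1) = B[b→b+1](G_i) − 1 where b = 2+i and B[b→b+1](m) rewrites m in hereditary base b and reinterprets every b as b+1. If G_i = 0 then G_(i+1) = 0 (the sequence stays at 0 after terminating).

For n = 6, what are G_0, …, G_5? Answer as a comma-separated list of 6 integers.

6, 29, 257, 3125, 46655, 98039

[0] 6 ≡ 2^2 + 2 (base 2). Lift 3: 30. −1: 29.
[1] 29 ≡ 3^3 + 2 (base 3). Lift 4: 258. −1: 257.
[2] 257 ≡ 4^4 + 1 (base 4). Lift 5: 3126. −1: 3125.
[3] 3125 ≡ 5^5 (base 5). Lift 6: 46656. −1: 46655.
[4] 46655 ≡ 5·6^5 + 5·6^4 + 5·6^3 + 5·6^2 + 5·6 + 5 (base 6). Lift 7: 98040. −1: 98039.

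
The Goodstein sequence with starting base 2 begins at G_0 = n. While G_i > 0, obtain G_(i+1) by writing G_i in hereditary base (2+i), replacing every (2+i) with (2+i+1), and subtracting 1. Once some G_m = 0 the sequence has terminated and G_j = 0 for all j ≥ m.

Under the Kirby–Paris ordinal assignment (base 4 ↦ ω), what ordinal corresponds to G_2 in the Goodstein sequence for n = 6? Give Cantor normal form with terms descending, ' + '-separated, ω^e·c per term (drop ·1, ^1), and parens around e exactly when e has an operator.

G_0=6  [base 2] 2^2 + 2  →[2↦3]→  3^3 + 3 = 30  −1 ⇒ G_1=29
G_1=29  [base 3] 3^3 + 2  →[3↦4]→  4^4 + 2 = 258  −1 ⇒ G_2=257
G_2=257  [base 4] 4^4 + 1  →[4↦5]→  5^5 + 1 = 3126  −1 ⇒ G_3=3125

ω^ω + 1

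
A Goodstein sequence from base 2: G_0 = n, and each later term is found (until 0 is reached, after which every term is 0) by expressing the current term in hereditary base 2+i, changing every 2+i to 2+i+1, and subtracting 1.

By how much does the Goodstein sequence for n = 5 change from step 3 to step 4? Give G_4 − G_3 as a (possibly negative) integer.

308

i=0: 5 = 2^2 + 1 (b=2); 2→3: 3^3 + 1 = 28; 28−1 = 27
i=1: 27 = 3^3 (b=3); 3→4: 4^4 = 256; 256−1 = 255
i=2: 255 = 3·4^3 + 3·4^2 + 3·4 + 3 (b=4); 4→5: 3·5^3 + 3·5^2 + 3·5 + 3 = 468; 468−1 = 467
i=3: 467 = 3·5^3 + 3·5^2 + 3·5 + 2 (b=5); 5→6: 3·6^3 + 3·6^2 + 3·6 + 2 = 776; 776−1 = 775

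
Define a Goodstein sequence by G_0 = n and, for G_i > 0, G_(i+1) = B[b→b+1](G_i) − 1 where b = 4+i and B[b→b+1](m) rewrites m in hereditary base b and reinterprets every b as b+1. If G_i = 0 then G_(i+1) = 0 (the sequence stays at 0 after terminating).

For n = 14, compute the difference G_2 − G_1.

2

base 4: 14 = 3·4 + 2; at 5: 3·5 + 2 = 17; next = 16
base 5: 16 = 3·5 + 1; at 6: 3·6 + 1 = 19; next = 18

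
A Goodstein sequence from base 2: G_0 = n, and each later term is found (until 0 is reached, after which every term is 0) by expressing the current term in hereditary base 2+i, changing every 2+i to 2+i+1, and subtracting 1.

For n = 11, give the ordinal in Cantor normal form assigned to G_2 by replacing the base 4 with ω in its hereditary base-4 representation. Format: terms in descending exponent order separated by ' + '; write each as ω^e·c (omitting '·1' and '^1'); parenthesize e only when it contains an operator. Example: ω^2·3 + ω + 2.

ω^(ω + 1) + 3

base 2: 11 = 2^(2 + 1) + 2 + 1; at 3: 3^(3 + 1) + 3 + 1 = 85; next = 84
base 3: 84 = 3^(3 + 1) + 3; at 4: 4^(4 + 1) + 4 = 1028; next = 1027
base 4: 1027 = 4^(4 + 1) + 3; at 5: 5^(5 + 1) + 3 = 15628; next = 15627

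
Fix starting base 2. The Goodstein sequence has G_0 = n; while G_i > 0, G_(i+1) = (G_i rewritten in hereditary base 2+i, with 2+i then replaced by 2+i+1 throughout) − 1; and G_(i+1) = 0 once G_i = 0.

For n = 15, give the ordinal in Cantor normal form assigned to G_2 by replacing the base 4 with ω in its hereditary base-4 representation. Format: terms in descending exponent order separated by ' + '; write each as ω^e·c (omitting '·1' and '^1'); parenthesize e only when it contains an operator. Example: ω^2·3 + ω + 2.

ω^(ω + 1) + ω^ω + 3

15 —HB2→ 2^(2 + 1) + 2^2 + 2 + 1 —bump→ 3^(3 + 1) + 3^3 + 3 + 1 = 112 —(−1)→ 111
111 —HB3→ 3^(3 + 1) + 3^3 + 3 —bump→ 4^(4 + 1) + 4^4 + 4 = 1284 —(−1)→ 1283
1283 —HB4→ 4^(4 + 1) + 4^4 + 3 —bump→ 5^(5 + 1) + 5^5 + 3 = 18753 —(−1)→ 18752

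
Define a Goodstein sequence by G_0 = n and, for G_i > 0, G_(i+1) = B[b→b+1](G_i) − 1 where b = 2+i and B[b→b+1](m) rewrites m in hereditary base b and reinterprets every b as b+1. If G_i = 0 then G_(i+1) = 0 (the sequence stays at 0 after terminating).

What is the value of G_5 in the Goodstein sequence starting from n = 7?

823543

base 2: 7 = 2^2 + 2 + 1; at 3: 3^3 + 3 + 1 = 31; next = 30
base 3: 30 = 3^3 + 3; at 4: 4^4 + 4 = 260; next = 259
base 4: 259 = 4^4 + 3; at 5: 5^5 + 3 = 3128; next = 3127
base 5: 3127 = 5^5 + 2; at 6: 6^6 + 2 = 46658; next = 46657
base 6: 46657 = 6^6 + 1; at 7: 7^7 + 1 = 823544; next = 823543
base 7: 823543 = 7^7; at 8: 8^8 = 16777216; next = 16777215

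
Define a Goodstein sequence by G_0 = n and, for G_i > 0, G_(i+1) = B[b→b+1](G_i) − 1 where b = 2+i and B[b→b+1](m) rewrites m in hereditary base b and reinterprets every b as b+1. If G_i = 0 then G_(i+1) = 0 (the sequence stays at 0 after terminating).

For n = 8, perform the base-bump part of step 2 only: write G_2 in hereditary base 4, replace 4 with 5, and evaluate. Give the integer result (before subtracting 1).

6311

(0) 8|_2 = 2^(2 + 1) ↦ 3^(3 + 1)|_3 = 81 ⇒ 80
(1) 80|_3 = 2·3^3 + 2·3^2 + 2·3 + 2 ↦ 2·4^4 + 2·4^2 + 2·4 + 2|_4 = 554 ⇒ 553
(2) 553|_4 = 2·4^4 + 2·4^2 + 2·4 + 1 ↦ 2·5^5 + 2·5^2 + 2·5 + 1|_5 = 6311 ⇒ 6310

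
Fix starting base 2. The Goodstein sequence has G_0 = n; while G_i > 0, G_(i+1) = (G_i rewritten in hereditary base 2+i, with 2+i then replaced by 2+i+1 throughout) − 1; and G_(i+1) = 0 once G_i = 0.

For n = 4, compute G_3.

i=0: 4 = 2^2 (b=2); 2→3: 3^3 = 27; 27−1 = 26
i=1: 26 = 2·3^2 + 2·3 + 2 (b=3); 3→4: 2·4^2 + 2·4 + 2 = 42; 42−1 = 41
i=2: 41 = 2·4^2 + 2·4 + 1 (b=4); 4→5: 2·5^2 + 2·5 + 1 = 61; 61−1 = 60
i=3: 60 = 2·5^2 + 2·5 (b=5); 5→6: 2·6^2 + 2·6 = 84; 84−1 = 83

60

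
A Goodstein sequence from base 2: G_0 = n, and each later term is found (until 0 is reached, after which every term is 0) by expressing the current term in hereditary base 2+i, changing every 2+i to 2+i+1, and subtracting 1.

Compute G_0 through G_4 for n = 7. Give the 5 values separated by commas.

7, 30, 259, 3127, 46657

G_0 = 7. HB_2(7) = 2^2 + 2 + 1. Bump = 31. G_1 = 30.
G_1 = 30. HB_3(30) = 3^3 + 3. Bump = 260. G_2 = 259.
G_2 = 259. HB_4(259) = 4^4 + 3. Bump = 3128. G_3 = 3127.
G_3 = 3127. HB_5(3127) = 5^5 + 2. Bump = 46658. G_4 = 46657.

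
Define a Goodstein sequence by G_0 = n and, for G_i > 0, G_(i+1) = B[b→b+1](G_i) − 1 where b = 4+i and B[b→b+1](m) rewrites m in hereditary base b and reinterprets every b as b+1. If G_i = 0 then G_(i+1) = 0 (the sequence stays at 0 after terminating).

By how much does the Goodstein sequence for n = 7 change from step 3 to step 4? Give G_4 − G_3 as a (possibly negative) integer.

(0) 7|_4 = 4 + 3 ↦ 5 + 3|_5 = 8 ⇒ 7
(1) 7|_5 = 5 + 2 ↦ 6 + 2|_6 = 8 ⇒ 7
(2) 7|_6 = 6 + 1 ↦ 7 + 1|_7 = 8 ⇒ 7
(3) 7|_7 = 7 ↦ 8|_8 = 8 ⇒ 7

0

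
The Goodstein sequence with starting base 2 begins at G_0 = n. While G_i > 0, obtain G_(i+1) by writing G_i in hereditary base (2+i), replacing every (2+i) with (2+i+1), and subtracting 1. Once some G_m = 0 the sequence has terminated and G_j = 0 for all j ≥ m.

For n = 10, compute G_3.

15625

(0) 10|_2 = 2^(2 + 1) + 2 ↦ 3^(3 + 1) + 3|_3 = 84 ⇒ 83
(1) 83|_3 = 3^(3 + 1) + 2 ↦ 4^(4 + 1) + 2|_4 = 1026 ⇒ 1025
(2) 1025|_4 = 4^(4 + 1) + 1 ↦ 5^(5 + 1) + 1|_5 = 15626 ⇒ 15625
(3) 15625|_5 = 5^(5 + 1) ↦ 6^(6 + 1)|_6 = 279936 ⇒ 279935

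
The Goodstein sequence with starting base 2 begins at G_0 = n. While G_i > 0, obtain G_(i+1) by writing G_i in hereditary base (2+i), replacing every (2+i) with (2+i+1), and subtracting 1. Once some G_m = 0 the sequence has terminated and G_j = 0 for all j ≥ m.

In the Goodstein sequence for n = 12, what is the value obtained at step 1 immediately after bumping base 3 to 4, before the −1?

1066

G_0 = 12. HB_2(12) = 2^(2 + 1) + 2^2. Bump = 108. G_1 = 107.
G_1 = 107. HB_3(107) = 3^(3 + 1) + 2·3^2 + 2·3 + 2. Bump = 1066. G_2 = 1065.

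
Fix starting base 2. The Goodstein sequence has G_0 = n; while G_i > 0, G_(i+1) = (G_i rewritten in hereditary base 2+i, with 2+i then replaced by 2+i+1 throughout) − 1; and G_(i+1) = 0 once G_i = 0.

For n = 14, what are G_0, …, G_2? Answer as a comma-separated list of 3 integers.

14 —HB2→ 2^(2 + 1) + 2^2 + 2 —bump→ 3^(3 + 1) + 3^3 + 3 = 111 —(−1)→ 110
110 —HB3→ 3^(3 + 1) + 3^3 + 2 —bump→ 4^(4 + 1) + 4^4 + 2 = 1282 —(−1)→ 1281

14, 110, 1281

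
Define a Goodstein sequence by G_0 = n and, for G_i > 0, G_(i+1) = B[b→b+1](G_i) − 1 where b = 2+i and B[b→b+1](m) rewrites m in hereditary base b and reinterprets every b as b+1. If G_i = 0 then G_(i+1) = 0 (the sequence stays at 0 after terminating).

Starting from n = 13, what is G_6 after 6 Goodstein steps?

[0] 13 ≡ 2^(2 + 1) + 2^2 + 1 (base 2). Lift 3: 109. −1: 108.
[1] 108 ≡ 3^(3 + 1) + 3^3 (base 3). Lift 4: 1280. −1: 1279.
[2] 1279 ≡ 4^(4 + 1) + 3·4^3 + 3·4^2 + 3·4 + 3 (base 4). Lift 5: 16093. −1: 16092.
[3] 16092 ≡ 5^(5 + 1) + 3·5^3 + 3·5^2 + 3·5 + 2 (base 5). Lift 6: 280712. −1: 280711.
[4] 280711 ≡ 6^(6 + 1) + 3·6^3 + 3·6^2 + 3·6 + 1 (base 6). Lift 7: 5765999. −1: 5765998.
[5] 5765998 ≡ 7^(7 + 1) + 3·7^3 + 3·7^2 + 3·7 (base 7). Lift 8: 134219480. −1: 134219479.

134219479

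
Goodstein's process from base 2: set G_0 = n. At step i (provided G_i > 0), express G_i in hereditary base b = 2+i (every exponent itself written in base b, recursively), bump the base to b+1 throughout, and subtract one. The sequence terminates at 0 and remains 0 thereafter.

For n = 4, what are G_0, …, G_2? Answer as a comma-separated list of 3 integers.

4, 26, 41

[0] 4 ≡ 2^2 (base 2). Lift 3: 27. −1: 26.
[1] 26 ≡ 2·3^2 + 2·3 + 2 (base 3). Lift 4: 42. −1: 41.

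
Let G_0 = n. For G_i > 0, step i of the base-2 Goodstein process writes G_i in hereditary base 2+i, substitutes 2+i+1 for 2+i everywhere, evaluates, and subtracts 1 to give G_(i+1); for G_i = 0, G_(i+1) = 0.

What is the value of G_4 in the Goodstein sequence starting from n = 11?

step 0: 11 = 2^(2 + 1) + 2 + 1; sub 3 for 2: 3^(3 + 1) + 3 + 1; = 85; G_1 = 85−1 = 84
step 1: 84 = 3^(3 + 1) + 3; sub 4 for 3: 4^(4 + 1) + 4; = 1028; G_2 = 1028−1 = 1027
step 2: 1027 = 4^(4 + 1) + 3; sub 5 for 4: 5^(5 + 1) + 3; = 15628; G_3 = 15628−1 = 15627
step 3: 15627 = 5^(5 + 1) + 2; sub 6 for 5: 6^(6 + 1) + 2; = 279938; G_4 = 279938−1 = 279937
step 4: 279937 = 6^(6 + 1) + 1; sub 7 for 6: 7^(7 + 1) + 1; = 5764802; G_5 = 5764802−1 = 5764801

279937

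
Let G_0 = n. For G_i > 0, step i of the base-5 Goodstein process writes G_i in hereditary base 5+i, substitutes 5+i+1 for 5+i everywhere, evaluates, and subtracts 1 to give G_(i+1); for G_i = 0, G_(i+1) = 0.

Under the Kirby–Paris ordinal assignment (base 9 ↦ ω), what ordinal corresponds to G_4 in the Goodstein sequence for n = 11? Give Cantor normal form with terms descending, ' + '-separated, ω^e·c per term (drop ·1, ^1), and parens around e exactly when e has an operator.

11 —HB5→ 2·5 + 1 —bump→ 2·6 + 1 = 13 —(−1)→ 12
12 —HB6→ 2·6 —bump→ 2·7 = 14 —(−1)→ 13
13 —HB7→ 7 + 6 —bump→ 8 + 6 = 14 —(−1)→ 13
13 —HB8→ 8 + 5 —bump→ 9 + 5 = 14 —(−1)→ 13
13 —HB9→ 9 + 4 —bump→ 10 + 4 = 14 —(−1)→ 13

ω + 4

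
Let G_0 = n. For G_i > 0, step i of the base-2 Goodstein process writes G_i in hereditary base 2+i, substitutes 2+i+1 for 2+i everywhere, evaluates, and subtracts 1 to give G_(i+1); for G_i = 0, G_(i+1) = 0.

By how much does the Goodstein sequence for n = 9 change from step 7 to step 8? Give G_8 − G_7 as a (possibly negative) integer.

(0) 9|_2 = 2^(2 + 1) + 1 ↦ 3^(3 + 1) + 1|_3 = 82 ⇒ 81
(1) 81|_3 = 3^(3 + 1) ↦ 4^(4 + 1)|_4 = 1024 ⇒ 1023
(2) 1023|_4 = 3·4^4 + 3·4^3 + 3·4^2 + 3·4 + 3 ↦ 3·5^5 + 3·5^3 + 3·5^2 + 3·5 + 3|_5 = 9843 ⇒ 9842
(3) 9842|_5 = 3·5^5 + 3·5^3 + 3·5^2 + 3·5 + 2 ↦ 3·6^6 + 3·6^3 + 3·6^2 + 3·6 + 2|_6 = 140744 ⇒ 140743
(4) 140743|_6 = 3·6^6 + 3·6^3 + 3·6^2 + 3·6 + 1 ↦ 3·7^7 + 3·7^3 + 3·7^2 + 3·7 + 1|_7 = 2471827 ⇒ 2471826
(5) 2471826|_7 = 3·7^7 + 3·7^3 + 3·7^2 + 3·7 ↦ 3·8^8 + 3·8^3 + 3·8^2 + 3·8|_8 = 50333400 ⇒ 50333399
(6) 50333399|_8 = 3·8^8 + 3·8^3 + 3·8^2 + 2·8 + 7 ↦ 3·9^9 + 3·9^3 + 3·9^2 + 2·9 + 7|_9 = 1162263922 ⇒ 1162263921
(7) 1162263921|_9 = 3·9^9 + 3·9^3 + 3·9^2 + 2·9 + 6 ↦ 3·10^10 + 3·10^3 + 3·10^2 + 2·10 + 6|_10 = 30000003326 ⇒ 30000003325

28837739404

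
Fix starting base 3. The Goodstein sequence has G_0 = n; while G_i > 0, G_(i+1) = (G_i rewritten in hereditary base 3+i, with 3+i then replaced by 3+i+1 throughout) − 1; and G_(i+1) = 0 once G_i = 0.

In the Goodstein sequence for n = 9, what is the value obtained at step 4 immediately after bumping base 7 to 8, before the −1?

i=0: 9 = 3^2 (b=3); 3→4: 4^2 = 16; 16−1 = 15
i=1: 15 = 3·4 + 3 (b=4); 4→5: 3·5 + 3 = 18; 18−1 = 17
i=2: 17 = 3·5 + 2 (b=5); 5→6: 3·6 + 2 = 20; 20−1 = 19
i=3: 19 = 3·6 + 1 (b=6); 6→7: 3·7 + 1 = 22; 22−1 = 21
i=4: 21 = 3·7 (b=7); 7→8: 3·8 = 24; 24−1 = 23

24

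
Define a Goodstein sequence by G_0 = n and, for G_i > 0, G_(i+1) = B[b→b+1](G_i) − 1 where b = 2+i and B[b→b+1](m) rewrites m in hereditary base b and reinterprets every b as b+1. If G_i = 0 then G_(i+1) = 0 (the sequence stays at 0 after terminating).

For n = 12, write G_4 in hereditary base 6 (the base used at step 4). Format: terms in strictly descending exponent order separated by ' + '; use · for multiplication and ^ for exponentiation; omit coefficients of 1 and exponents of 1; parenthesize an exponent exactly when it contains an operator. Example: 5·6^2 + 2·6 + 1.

6^(6 + 1) + 2·6^2 + 6 + 5

G_0 = 12. HB_2(12) = 2^(2 + 1) + 2^2. Bump = 108. G_1 = 107.
G_1 = 107. HB_3(107) = 3^(3 + 1) + 2·3^2 + 2·3 + 2. Bump = 1066. G_2 = 1065.
G_2 = 1065. HB_4(1065) = 4^(4 + 1) + 2·4^2 + 2·4 + 1. Bump = 15686. G_3 = 15685.
G_3 = 15685. HB_5(15685) = 5^(5 + 1) + 2·5^2 + 2·5. Bump = 280020. G_4 = 280019.
G_4 = 280019. HB_6(280019) = 6^(6 + 1) + 2·6^2 + 6 + 5. Bump = 5764911. G_5 = 5764910.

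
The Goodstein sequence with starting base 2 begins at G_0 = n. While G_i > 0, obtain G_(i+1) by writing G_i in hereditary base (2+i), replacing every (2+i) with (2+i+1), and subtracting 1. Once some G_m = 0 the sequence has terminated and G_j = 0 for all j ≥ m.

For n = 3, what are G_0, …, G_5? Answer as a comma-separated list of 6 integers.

i=0: 3 = 2 + 1 (b=2); 2→3: 3 + 1 = 4; 4−1 = 3
i=1: 3 = 3 (b=3); 3→4: 4 = 4; 4−1 = 3
i=2: 3 = 3 (b=4); 4→5: 3 = 3; 3−1 = 2
i=3: 2 = 2 (b=5); 5→6: 2 = 2; 2−1 = 1
i=4: 1 = 1 (b=6); 6→7: 1 = 1; 1−1 = 0

3, 3, 3, 2, 1, 0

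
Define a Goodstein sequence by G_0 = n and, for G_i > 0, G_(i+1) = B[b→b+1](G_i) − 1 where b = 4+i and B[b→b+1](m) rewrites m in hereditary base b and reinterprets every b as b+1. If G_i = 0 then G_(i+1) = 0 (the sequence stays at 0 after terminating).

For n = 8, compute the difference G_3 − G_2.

0

base 4: 8 = 2·4; at 5: 2·5 = 10; next = 9
base 5: 9 = 5 + 4; at 6: 6 + 4 = 10; next = 9
base 6: 9 = 6 + 3; at 7: 7 + 3 = 10; next = 9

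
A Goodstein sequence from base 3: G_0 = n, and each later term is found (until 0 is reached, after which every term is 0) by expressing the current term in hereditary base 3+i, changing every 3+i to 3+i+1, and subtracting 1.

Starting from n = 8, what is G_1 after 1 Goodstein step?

G_0 = 8. HB_3(8) = 2·3 + 2. Bump = 10. G_1 = 9.
G_1 = 9. HB_4(9) = 2·4 + 1. Bump = 11. G_2 = 10.

9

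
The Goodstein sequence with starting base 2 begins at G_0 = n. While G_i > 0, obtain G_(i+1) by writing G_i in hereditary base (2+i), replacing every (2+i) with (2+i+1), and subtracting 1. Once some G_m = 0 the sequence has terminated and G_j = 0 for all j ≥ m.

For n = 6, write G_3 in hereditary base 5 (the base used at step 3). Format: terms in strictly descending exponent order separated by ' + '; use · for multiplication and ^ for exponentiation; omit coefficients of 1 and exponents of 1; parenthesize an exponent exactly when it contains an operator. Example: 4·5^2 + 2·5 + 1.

base 2: 6 = 2^2 + 2; at 3: 3^3 + 3 = 30; next = 29
base 3: 29 = 3^3 + 2; at 4: 4^4 + 2 = 258; next = 257
base 4: 257 = 4^4 + 1; at 5: 5^5 + 1 = 3126; next = 3125

5^5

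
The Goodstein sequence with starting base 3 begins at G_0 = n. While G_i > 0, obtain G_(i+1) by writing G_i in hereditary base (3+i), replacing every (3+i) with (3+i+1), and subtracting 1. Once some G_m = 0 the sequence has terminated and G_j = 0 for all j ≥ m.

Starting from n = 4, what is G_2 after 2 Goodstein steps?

[0] 4 ≡ 3 + 1 (base 3). Lift 4: 5. −1: 4.
[1] 4 ≡ 4 (base 4). Lift 5: 5. −1: 4.
[2] 4 ≡ 4 (base 5). Lift 6: 4. −1: 3.

4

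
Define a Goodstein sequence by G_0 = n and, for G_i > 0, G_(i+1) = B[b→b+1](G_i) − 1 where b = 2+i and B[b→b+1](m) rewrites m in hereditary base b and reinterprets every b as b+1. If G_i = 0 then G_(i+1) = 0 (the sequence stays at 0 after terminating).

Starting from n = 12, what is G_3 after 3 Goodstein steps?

(0) 12|_2 = 2^(2 + 1) + 2^2 ↦ 3^(3 + 1) + 3^3|_3 = 108 ⇒ 107
(1) 107|_3 = 3^(3 + 1) + 2·3^2 + 2·3 + 2 ↦ 4^(4 + 1) + 2·4^2 + 2·4 + 2|_4 = 1066 ⇒ 1065
(2) 1065|_4 = 4^(4 + 1) + 2·4^2 + 2·4 + 1 ↦ 5^(5 + 1) + 2·5^2 + 2·5 + 1|_5 = 15686 ⇒ 15685

15685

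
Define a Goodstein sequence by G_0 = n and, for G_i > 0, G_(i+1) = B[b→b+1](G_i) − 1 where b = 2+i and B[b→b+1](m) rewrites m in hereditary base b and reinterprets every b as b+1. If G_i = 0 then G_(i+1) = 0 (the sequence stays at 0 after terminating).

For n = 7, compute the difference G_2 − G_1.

step 0: 7 = 2^2 + 2 + 1; sub 3 for 2: 3^3 + 3 + 1; = 31; G_1 = 31−1 = 30
step 1: 30 = 3^3 + 3; sub 4 for 3: 4^4 + 4; = 260; G_2 = 260−1 = 259

229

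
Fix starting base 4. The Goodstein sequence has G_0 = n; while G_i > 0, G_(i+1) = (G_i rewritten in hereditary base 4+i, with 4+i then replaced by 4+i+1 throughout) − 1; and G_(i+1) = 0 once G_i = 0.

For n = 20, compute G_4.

[0] 20 ≡ 4^2 + 4 (base 4). Lift 5: 30. −1: 29.
[1] 29 ≡ 5^2 + 4 (base 5). Lift 6: 40. −1: 39.
[2] 39 ≡ 6^2 + 3 (base 6). Lift 7: 52. −1: 51.
[3] 51 ≡ 7^2 + 2 (base 7). Lift 8: 66. −1: 65.

65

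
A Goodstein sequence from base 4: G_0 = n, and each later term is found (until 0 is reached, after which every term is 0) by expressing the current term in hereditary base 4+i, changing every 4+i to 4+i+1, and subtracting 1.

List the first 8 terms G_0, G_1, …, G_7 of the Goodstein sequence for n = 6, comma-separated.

6, 6, 6, 6, 5, 4, 3, 2

(0) 6|_4 = 4 + 2 ↦ 5 + 2|_5 = 7 ⇒ 6
(1) 6|_5 = 5 + 1 ↦ 6 + 1|_6 = 7 ⇒ 6
(2) 6|_6 = 6 ↦ 7|_7 = 7 ⇒ 6
(3) 6|_7 = 6 ↦ 6|_8 = 6 ⇒ 5
(4) 5|_8 = 5 ↦ 5|_9 = 5 ⇒ 4
(5) 4|_9 = 4 ↦ 4|_10 = 4 ⇒ 3
(6) 3|_10 = 3 ↦ 3|_11 = 3 ⇒ 2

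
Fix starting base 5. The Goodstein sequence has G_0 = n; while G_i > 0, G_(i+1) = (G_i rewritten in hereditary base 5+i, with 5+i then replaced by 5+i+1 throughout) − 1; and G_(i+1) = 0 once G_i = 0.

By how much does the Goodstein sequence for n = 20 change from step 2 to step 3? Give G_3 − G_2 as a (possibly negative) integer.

2

(0) 20|_5 = 4·5 ↦ 4·6|_6 = 24 ⇒ 23
(1) 23|_6 = 3·6 + 5 ↦ 3·7 + 5|_7 = 26 ⇒ 25
(2) 25|_7 = 3·7 + 4 ↦ 3·8 + 4|_8 = 28 ⇒ 27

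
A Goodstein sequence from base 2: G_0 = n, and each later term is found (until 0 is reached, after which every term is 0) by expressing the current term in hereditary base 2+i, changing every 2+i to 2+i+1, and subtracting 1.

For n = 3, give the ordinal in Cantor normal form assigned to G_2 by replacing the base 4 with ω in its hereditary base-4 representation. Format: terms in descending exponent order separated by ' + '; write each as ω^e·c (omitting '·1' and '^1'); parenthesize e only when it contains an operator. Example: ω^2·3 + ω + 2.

3

G_0=3  [base 2] 2 + 1  →[2↦3]→  3 + 1 = 4  −1 ⇒ G_1=3
G_1=3  [base 3] 3  →[3↦4]→  4 = 4  −1 ⇒ G_2=3
G_2=3  [base 4] 3  →[4↦5]→  3 = 3  −1 ⇒ G_3=2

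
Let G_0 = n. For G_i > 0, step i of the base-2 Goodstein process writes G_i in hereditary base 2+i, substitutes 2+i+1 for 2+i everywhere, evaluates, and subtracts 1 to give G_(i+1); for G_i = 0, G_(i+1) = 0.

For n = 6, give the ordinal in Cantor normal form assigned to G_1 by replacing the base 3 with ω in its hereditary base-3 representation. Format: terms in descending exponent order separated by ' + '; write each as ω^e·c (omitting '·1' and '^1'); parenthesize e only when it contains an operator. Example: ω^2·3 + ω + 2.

ω^ω + 2

6 —HB2→ 2^2 + 2 —bump→ 3^3 + 3 = 30 —(−1)→ 29
29 —HB3→ 3^3 + 2 —bump→ 4^4 + 2 = 258 —(−1)→ 257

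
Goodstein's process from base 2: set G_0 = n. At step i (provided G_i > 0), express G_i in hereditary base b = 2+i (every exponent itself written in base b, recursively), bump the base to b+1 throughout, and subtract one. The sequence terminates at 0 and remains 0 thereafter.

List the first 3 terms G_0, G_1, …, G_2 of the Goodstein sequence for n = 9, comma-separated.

i=0: 9 = 2^(2 + 1) + 1 (b=2); 2→3: 3^(3 + 1) + 1 = 82; 82−1 = 81
i=1: 81 = 3^(3 + 1) (b=3); 3→4: 4^(4 + 1) = 1024; 1024−1 = 1023

9, 81, 1023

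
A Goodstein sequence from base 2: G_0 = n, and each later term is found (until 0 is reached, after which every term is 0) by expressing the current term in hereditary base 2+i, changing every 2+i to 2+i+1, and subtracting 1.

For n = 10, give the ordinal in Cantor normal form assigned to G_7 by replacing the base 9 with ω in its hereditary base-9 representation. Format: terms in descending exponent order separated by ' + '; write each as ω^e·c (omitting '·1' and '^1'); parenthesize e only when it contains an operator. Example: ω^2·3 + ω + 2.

ω^ω·5 + ω^5·5 + ω^4·5 + ω^3·5 + ω^2·5 + ω·5 + 2

i=0: 10 = 2^(2 + 1) + 2 (b=2); 2→3: 3^(3 + 1) + 3 = 84; 84−1 = 83
i=1: 83 = 3^(3 + 1) + 2 (b=3); 3→4: 4^(4 + 1) + 2 = 1026; 1026−1 = 1025
i=2: 1025 = 4^(4 + 1) + 1 (b=4); 4→5: 5^(5 + 1) + 1 = 15626; 15626−1 = 15625
i=3: 15625 = 5^(5 + 1) (b=5); 5→6: 6^(6 + 1) = 279936; 279936−1 = 279935
i=4: 279935 = 5·6^6 + 5·6^5 + 5·6^4 + 5·6^3 + 5·6^2 + 5·6 + 5 (b=6); 6→7: 5·7^7 + 5·7^5 + 5·7^4 + 5·7^3 + 5·7^2 + 5·7 + 5 = 4215755; 4215755−1 = 4215754
i=5: 4215754 = 5·7^7 + 5·7^5 + 5·7^4 + 5·7^3 + 5·7^2 + 5·7 + 4 (b=7); 7→8: 5·8^8 + 5·8^5 + 5·8^4 + 5·8^3 + 5·8^2 + 5·8 + 4 = 84073324; 84073324−1 = 84073323
i=6: 84073323 = 5·8^8 + 5·8^5 + 5·8^4 + 5·8^3 + 5·8^2 + 5·8 + 3 (b=8); 8→9: 5·9^9 + 5·9^5 + 5·9^4 + 5·9^3 + 5·9^2 + 5·9 + 3 = 1937434593; 1937434593−1 = 1937434592
i=7: 1937434592 = 5·9^9 + 5·9^5 + 5·9^4 + 5·9^3 + 5·9^2 + 5·9 + 2 (b=9); 9→10: 5·10^10 + 5·10^5 + 5·10^4 + 5·10^3 + 5·10^2 + 5·10 + 2 = 50000555552; 50000555552−1 = 50000555551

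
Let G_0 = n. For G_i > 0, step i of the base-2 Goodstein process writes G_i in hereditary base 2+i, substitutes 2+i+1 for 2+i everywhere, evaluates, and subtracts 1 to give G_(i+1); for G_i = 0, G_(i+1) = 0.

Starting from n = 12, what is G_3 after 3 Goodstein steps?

15685

12 —HB2→ 2^(2 + 1) + 2^2 —bump→ 3^(3 + 1) + 3^3 = 108 —(−1)→ 107
107 —HB3→ 3^(3 + 1) + 2·3^2 + 2·3 + 2 —bump→ 4^(4 + 1) + 2·4^2 + 2·4 + 2 = 1066 —(−1)→ 1065
1065 —HB4→ 4^(4 + 1) + 2·4^2 + 2·4 + 1 —bump→ 5^(5 + 1) + 2·5^2 + 2·5 + 1 = 15686 —(−1)→ 15685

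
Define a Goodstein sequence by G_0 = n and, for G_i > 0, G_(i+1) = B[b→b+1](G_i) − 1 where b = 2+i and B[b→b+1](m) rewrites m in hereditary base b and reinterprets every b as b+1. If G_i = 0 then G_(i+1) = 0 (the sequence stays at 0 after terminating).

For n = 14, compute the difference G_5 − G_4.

[0] 14 ≡ 2^(2 + 1) + 2^2 + 2 (base 2). Lift 3: 111. −1: 110.
[1] 110 ≡ 3^(3 + 1) + 3^3 + 2 (base 3). Lift 4: 1282. −1: 1281.
[2] 1281 ≡ 4^(4 + 1) + 4^4 + 1 (base 4). Lift 5: 18751. −1: 18750.
[3] 18750 ≡ 5^(5 + 1) + 5^5 (base 5). Lift 6: 326592. −1: 326591.
[4] 326591 ≡ 6^(6 + 1) + 5·6^5 + 5·6^4 + 5·6^3 + 5·6^2 + 5·6 + 5 (base 6). Lift 7: 5862841. −1: 5862840.

5536249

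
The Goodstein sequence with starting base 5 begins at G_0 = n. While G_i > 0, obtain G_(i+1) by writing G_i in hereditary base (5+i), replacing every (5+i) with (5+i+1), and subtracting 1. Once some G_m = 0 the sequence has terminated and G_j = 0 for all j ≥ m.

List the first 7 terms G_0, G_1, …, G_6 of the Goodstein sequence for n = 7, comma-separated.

7 —HB5→ 5 + 2 —bump→ 6 + 2 = 8 —(−1)→ 7
7 —HB6→ 6 + 1 —bump→ 7 + 1 = 8 —(−1)→ 7
7 —HB7→ 7 —bump→ 8 = 8 —(−1)→ 7
7 —HB8→ 7 —bump→ 7 = 7 —(−1)→ 6
6 —HB9→ 6 —bump→ 6 = 6 —(−1)→ 5
5 —HB10→ 5 —bump→ 5 = 5 —(−1)→ 4

7, 7, 7, 7, 6, 5, 4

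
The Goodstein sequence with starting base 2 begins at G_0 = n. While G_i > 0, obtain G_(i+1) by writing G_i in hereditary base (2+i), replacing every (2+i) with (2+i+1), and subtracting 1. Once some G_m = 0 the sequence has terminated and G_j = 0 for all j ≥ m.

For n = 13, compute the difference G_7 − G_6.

G_0=13  [base 2] 2^(2 + 1) + 2^2 + 1  →[2↦3]→  3^(3 + 1) + 3^3 + 1 = 109  −1 ⇒ G_1=108
G_1=108  [base 3] 3^(3 + 1) + 3^3  →[3↦4]→  4^(4 + 1) + 4^4 = 1280  −1 ⇒ G_2=1279
G_2=1279  [base 4] 4^(4 + 1) + 3·4^3 + 3·4^2 + 3·4 + 3  →[4↦5]→  5^(5 + 1) + 3·5^3 + 3·5^2 + 3·5 + 3 = 16093  −1 ⇒ G_3=16092
G_3=16092  [base 5] 5^(5 + 1) + 3·5^3 + 3·5^2 + 3·5 + 2  →[5↦6]→  6^(6 + 1) + 3·6^3 + 3·6^2 + 3·6 + 2 = 280712  −1 ⇒ G_4=280711
G_4=280711  [base 6] 6^(6 + 1) + 3·6^3 + 3·6^2 + 3·6 + 1  →[6↦7]→  7^(7 + 1) + 3·7^3 + 3·7^2 + 3·7 + 1 = 5765999  −1 ⇒ G_5=5765998
G_5=5765998  [base 7] 7^(7 + 1) + 3·7^3 + 3·7^2 + 3·7  →[7↦8]→  8^(8 + 1) + 3·8^3 + 3·8^2 + 3·8 = 134219480  −1 ⇒ G_6=134219479
G_6=134219479  [base 8] 8^(8 + 1) + 3·8^3 + 3·8^2 + 2·8 + 7  →[8↦9]→  9^(9 + 1) + 3·9^3 + 3·9^2 + 2·9 + 7 = 3486786856  −1 ⇒ G_7=3486786855

3352567376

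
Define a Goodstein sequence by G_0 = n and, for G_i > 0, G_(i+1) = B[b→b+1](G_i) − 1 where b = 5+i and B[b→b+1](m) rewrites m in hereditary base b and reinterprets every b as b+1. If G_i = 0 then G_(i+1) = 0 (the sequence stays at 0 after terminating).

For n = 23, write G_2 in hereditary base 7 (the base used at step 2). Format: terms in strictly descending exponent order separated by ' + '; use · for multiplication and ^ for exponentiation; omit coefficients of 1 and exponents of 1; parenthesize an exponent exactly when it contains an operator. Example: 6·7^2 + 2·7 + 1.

[0] 23 ≡ 4·5 + 3 (base 5). Lift 6: 27. −1: 26.
[1] 26 ≡ 4·6 + 2 (base 6). Lift 7: 30. −1: 29.
[2] 29 ≡ 4·7 + 1 (base 7). Lift 8: 33. −1: 32.

4·7 + 1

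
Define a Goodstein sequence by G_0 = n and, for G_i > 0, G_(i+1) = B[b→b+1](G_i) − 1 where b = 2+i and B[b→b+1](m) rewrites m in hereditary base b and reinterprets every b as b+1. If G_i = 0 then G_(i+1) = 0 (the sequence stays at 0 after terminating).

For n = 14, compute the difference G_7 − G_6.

G_0 = 14. HB_2(14) = 2^(2 + 1) + 2^2 + 2. Bump = 111. G_1 = 110.
G_1 = 110. HB_3(110) = 3^(3 + 1) + 3^3 + 2. Bump = 1282. G_2 = 1281.
G_2 = 1281. HB_4(1281) = 4^(4 + 1) + 4^4 + 1. Bump = 18751. G_3 = 18750.
G_3 = 18750. HB_5(18750) = 5^(5 + 1) + 5^5. Bump = 326592. G_4 = 326591.
G_4 = 326591. HB_6(326591) = 6^(6 + 1) + 5·6^5 + 5·6^4 + 5·6^3 + 5·6^2 + 5·6 + 5. Bump = 5862841. G_5 = 5862840.
G_5 = 5862840. HB_7(5862840) = 7^(7 + 1) + 5·7^5 + 5·7^4 + 5·7^3 + 5·7^2 + 5·7 + 4. Bump = 134404972. G_6 = 134404971.
G_6 = 134404971. HB_8(134404971) = 8^(8 + 1) + 5·8^5 + 5·8^4 + 5·8^3 + 5·8^2 + 5·8 + 3. Bump = 3487116549. G_7 = 3487116548.

3352711577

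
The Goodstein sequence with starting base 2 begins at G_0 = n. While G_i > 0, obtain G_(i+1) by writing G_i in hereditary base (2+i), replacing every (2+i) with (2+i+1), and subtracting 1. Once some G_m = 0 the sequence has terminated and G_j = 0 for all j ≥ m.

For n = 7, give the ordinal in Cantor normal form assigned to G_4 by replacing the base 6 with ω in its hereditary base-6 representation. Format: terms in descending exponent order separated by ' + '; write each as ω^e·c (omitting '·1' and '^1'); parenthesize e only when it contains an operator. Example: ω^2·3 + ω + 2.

ω^ω + 1

G_0=7  [base 2] 2^2 + 2 + 1  →[2↦3]→  3^3 + 3 + 1 = 31  −1 ⇒ G_1=30
G_1=30  [base 3] 3^3 + 3  →[3↦4]→  4^4 + 4 = 260  −1 ⇒ G_2=259
G_2=259  [base 4] 4^4 + 3  →[4↦5]→  5^5 + 3 = 3128  −1 ⇒ G_3=3127
G_3=3127  [base 5] 5^5 + 2  →[5↦6]→  6^6 + 2 = 46658  −1 ⇒ G_4=46657
G_4=46657  [base 6] 6^6 + 1  →[6↦7]→  7^7 + 1 = 823544  −1 ⇒ G_5=823543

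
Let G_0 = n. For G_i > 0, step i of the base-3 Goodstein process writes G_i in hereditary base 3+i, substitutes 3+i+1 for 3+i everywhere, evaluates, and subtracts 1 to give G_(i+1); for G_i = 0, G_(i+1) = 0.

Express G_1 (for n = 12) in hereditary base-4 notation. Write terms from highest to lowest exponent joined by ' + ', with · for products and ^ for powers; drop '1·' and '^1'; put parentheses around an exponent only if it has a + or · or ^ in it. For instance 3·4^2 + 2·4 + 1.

4^2 + 3

12 —HB3→ 3^2 + 3 —bump→ 4^2 + 4 = 20 —(−1)→ 19
19 —HB4→ 4^2 + 3 —bump→ 5^2 + 3 = 28 —(−1)→ 27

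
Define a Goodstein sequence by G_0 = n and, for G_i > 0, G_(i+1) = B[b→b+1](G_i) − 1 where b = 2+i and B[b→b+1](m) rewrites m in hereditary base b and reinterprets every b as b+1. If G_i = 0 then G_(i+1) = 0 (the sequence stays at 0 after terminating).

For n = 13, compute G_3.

16092

step 0: 13 = 2^(2 + 1) + 2^2 + 1; sub 3 for 2: 3^(3 + 1) + 3^3 + 1; = 109; G_1 = 109−1 = 108
step 1: 108 = 3^(3 + 1) + 3^3; sub 4 for 3: 4^(4 + 1) + 4^4; = 1280; G_2 = 1280−1 = 1279
step 2: 1279 = 4^(4 + 1) + 3·4^3 + 3·4^2 + 3·4 + 3; sub 5 for 4: 5^(5 + 1) + 3·5^3 + 3·5^2 + 3·5 + 3; = 16093; G_3 = 16093−1 = 16092
step 3: 16092 = 5^(5 + 1) + 3·5^3 + 3·5^2 + 3·5 + 2; sub 6 for 5: 6^(6 + 1) + 3·6^3 + 3·6^2 + 3·6 + 2; = 280712; G_4 = 280712−1 = 280711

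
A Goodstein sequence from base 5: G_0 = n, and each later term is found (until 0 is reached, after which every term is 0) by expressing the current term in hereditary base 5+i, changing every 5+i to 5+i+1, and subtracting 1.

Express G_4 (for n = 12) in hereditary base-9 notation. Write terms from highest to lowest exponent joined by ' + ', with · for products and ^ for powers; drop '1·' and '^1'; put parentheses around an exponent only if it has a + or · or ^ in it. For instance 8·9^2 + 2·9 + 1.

9 + 6

12 —HB5→ 2·5 + 2 —bump→ 2·6 + 2 = 14 —(−1)→ 13
13 —HB6→ 2·6 + 1 —bump→ 2·7 + 1 = 15 —(−1)→ 14
14 —HB7→ 2·7 —bump→ 2·8 = 16 —(−1)→ 15
15 —HB8→ 8 + 7 —bump→ 9 + 7 = 16 —(−1)→ 15
15 —HB9→ 9 + 6 —bump→ 10 + 6 = 16 —(−1)→ 15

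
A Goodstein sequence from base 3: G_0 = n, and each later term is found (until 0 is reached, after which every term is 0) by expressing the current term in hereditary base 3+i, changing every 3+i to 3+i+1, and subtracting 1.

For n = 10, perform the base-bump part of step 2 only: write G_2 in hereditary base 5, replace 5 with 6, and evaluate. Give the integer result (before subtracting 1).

28

(0) 10|_3 = 3^2 + 1 ↦ 4^2 + 1|_4 = 17 ⇒ 16
(1) 16|_4 = 4^2 ↦ 5^2|_5 = 25 ⇒ 24
(2) 24|_5 = 4·5 + 4 ↦ 4·6 + 4|_6 = 28 ⇒ 27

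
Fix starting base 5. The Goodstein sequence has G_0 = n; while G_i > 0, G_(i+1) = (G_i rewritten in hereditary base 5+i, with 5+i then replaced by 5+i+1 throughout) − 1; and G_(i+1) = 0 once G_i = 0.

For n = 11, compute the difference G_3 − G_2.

(0) 11|_5 = 2·5 + 1 ↦ 2·6 + 1|_6 = 13 ⇒ 12
(1) 12|_6 = 2·6 ↦ 2·7|_7 = 14 ⇒ 13
(2) 13|_7 = 7 + 6 ↦ 8 + 6|_8 = 14 ⇒ 13

0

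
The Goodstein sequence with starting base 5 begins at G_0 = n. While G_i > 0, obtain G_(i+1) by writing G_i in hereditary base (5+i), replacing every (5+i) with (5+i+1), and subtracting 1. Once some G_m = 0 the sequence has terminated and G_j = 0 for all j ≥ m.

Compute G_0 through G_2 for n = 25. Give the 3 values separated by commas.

G_0 = 25. HB_5(25) = 5^2. Bump = 36. G_1 = 35.
G_1 = 35. HB_6(35) = 5·6 + 5. Bump = 40. G_2 = 39.

25, 35, 39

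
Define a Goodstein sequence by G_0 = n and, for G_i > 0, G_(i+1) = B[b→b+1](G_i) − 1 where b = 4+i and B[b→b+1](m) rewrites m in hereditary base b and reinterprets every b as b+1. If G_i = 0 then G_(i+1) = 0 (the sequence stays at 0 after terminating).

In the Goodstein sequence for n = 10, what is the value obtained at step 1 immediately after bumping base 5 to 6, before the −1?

10 —HB4→ 2·4 + 2 —bump→ 2·5 + 2 = 12 —(−1)→ 11
11 —HB5→ 2·5 + 1 —bump→ 2·6 + 1 = 13 —(−1)→ 12

13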